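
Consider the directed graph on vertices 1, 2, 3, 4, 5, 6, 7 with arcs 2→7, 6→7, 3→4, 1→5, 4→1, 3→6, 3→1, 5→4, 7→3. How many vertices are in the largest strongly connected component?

3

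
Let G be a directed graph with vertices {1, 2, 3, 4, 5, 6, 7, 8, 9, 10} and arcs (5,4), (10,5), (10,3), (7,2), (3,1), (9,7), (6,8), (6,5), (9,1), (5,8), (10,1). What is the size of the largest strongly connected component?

1

{4} is an SCC by itself.
{6} is an SCC by itself.
{5} is an SCC by itself.
{7} is an SCC by itself.
{9} is an SCC by itself.
(and 5 more singleton SCCs)
The largest has 1 vertex.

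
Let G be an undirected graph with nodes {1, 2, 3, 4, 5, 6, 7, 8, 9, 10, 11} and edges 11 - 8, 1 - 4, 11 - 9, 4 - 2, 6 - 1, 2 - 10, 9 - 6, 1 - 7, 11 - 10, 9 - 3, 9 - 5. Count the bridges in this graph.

4

The edges on the cycle 11-9-6-1-4-2-10-11 are not bridges since each lies on that cycle.
But removing 11 - 8 disconnects 11 from 8; removing 5 - 9 disconnects 5 from 9; removing 9 - 3 disconnects 9 from 3; removing 7 - 1 disconnects 7 from 1 — these are bridges.
That makes 4 bridges.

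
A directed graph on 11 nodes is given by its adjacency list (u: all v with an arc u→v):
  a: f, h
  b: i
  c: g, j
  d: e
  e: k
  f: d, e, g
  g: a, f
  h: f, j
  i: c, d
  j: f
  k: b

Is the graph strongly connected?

From a we can reach every vertex (a, b, c, d, e, f, g, h, i, j, k), and every vertex can reach a (a, b, c, d, e, f, g, h, i, j, k). So the whole graph is one strongly connected component.

Yes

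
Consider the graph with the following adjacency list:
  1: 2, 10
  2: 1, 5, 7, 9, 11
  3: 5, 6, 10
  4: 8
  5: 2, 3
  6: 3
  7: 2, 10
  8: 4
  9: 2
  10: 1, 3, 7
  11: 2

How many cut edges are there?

The edges on the cycle 2-1-10-3-5-2 are not bridges since each lies on that cycle.
But removing 2-9 disconnects 2 from 9; removing 2-11 disconnects 2 from 11; removing 8-4 disconnects 8 from 4; removing 3-6 disconnects 3 from 6 — these are bridges.
That makes 4 bridges.

4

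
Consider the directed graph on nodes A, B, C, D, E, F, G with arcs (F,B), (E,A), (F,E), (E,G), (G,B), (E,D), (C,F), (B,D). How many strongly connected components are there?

7

{C} is an SCC by itself.
{A} is an SCC by itself.
{F} is an SCC by itself.
{B} is an SCC by itself.
{E} is an SCC by itself.
(and 2 more singleton SCCs)
That gives 7 strongly connected components.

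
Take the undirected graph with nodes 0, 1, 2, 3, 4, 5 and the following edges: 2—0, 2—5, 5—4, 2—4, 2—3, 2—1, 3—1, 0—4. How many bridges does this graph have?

The edges on the cycle 2-3-1-2 are not bridges since each lies on that cycle.
Every edge lies on some cycle, so there are no bridges.

0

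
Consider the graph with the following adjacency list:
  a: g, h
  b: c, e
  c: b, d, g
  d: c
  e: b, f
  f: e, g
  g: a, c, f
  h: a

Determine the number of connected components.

1

Starting from a we can reach a, b, c, d, e, f, g, h. That is one component of size 8.
Total: 1 component.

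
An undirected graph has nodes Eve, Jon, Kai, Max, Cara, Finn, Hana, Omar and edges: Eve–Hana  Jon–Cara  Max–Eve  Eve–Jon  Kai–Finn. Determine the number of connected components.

Omar is isolated — a component by itself.
Starting from Kai we can reach Kai, Finn. That is one component of size 2.
Starting from Eve we can reach Eve, Jon, Max, Cara, Hana. That is one component of size 5.
Total: 3 components.

3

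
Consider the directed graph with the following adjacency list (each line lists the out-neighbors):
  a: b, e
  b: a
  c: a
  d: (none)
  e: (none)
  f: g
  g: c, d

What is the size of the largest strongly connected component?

2

{a, b} are all mutually reachable — one SCC of size 2.
{f} is an SCC by itself.
{c} is an SCC by itself.
{d} is an SCC by itself.
{g} is an SCC by itself.
(and 1 more singleton SCC)
The largest has 2 vertices.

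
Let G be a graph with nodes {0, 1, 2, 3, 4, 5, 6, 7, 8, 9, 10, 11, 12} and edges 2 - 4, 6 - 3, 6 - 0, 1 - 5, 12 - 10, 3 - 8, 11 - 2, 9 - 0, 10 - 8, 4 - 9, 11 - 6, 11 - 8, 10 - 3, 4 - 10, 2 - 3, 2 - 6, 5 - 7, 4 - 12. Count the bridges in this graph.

The edges on the cycle 11-2-4-9-0-6-11 are not bridges since each lies on that cycle.
But removing 1 - 5 disconnects 1 from 5; removing 5 - 7 disconnects 5 from 7 — these are bridges.
That makes 2 bridges.

2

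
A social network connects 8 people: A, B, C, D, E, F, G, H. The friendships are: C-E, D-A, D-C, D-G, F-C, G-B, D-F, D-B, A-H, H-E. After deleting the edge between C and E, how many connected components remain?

1

C and E are still connected via C-D-A-H-E, so the component count stays at 1.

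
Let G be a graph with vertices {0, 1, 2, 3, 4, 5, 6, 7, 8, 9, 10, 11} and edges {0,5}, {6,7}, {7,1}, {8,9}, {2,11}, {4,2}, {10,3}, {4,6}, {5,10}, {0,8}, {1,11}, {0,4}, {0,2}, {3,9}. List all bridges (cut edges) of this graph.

none

The edges on the cycle 0-4-6-7-1-11-2-0 are not bridges since each lies on that cycle.
Every edge lies on some cycle, so there are no bridges.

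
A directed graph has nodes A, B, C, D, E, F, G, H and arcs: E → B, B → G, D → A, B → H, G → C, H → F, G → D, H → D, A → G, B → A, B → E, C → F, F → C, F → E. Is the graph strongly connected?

Yes

From H we can reach every vertex (A, B, C, D, E, F, G, H), and every vertex can reach H (A, B, C, D, E, F, G, H). So the whole graph is one strongly connected component.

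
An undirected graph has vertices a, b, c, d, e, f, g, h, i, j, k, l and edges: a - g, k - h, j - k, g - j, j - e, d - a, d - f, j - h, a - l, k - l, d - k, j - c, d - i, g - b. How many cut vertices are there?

3

Removing d increases the component count from 1 to 3, so d is a cut vertex.
Removing g increases the component count from 1 to 2, so g is a cut vertex.
Removing j increases the component count from 1 to 3, so j is a cut vertex.
By contrast removing b leaves 1 component; it is not a cut vertex. No other vertex is a cut vertex either.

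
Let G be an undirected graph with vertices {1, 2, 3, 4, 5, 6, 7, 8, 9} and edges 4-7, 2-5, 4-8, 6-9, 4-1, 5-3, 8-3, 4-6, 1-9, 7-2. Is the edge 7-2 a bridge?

After removing 7-2, the path 7-4-8-3-5-2 still connects them, so the edge is not a bridge.

No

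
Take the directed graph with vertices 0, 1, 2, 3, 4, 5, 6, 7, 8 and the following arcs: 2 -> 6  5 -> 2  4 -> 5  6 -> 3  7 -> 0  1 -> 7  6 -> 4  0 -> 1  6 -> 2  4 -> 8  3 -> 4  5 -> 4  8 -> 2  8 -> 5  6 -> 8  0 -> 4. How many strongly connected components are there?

2

{2, 3, 4, 5, 6, 8} are all mutually reachable — one SCC of size 6.
{0, 1, 7} are all mutually reachable — one SCC of size 3.
That gives 2 strongly connected components.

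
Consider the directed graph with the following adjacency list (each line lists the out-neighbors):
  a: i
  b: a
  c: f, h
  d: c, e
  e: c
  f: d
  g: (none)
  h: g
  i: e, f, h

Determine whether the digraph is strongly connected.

No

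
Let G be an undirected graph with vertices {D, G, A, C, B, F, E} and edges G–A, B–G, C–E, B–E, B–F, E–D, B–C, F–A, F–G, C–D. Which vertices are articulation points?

B

Removing B increases the component count from 1 to 2, so B is a cut vertex.
By contrast removing G leaves 1 component; it is not a cut vertex. No other vertex is a cut vertex either.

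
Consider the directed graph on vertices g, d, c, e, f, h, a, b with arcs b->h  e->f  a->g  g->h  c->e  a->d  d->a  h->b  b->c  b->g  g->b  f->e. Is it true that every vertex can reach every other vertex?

No

There is no directed path from f to d, so the graph is not strongly connected.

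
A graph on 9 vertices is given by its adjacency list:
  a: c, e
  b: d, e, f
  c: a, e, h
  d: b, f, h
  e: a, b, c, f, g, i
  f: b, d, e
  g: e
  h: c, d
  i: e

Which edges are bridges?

e-g, e-i

The edges on the cycle f-e-a-c-h-d-f are not bridges since each lies on that cycle.
But removing i-e disconnects i from e; removing g-e disconnects g from e — these are bridges.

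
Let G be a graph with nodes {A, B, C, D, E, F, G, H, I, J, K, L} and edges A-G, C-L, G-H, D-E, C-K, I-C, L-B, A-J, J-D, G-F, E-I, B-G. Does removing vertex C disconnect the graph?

Yes

Deleting C raises the number of components from 1 to 2, so C is a cut vertex.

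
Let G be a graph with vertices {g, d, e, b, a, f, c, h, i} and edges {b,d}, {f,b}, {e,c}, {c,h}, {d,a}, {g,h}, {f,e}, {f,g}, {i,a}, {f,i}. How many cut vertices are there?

Removing f increases the component count from 1 to 2, so f is a cut vertex.
By contrast removing h leaves 1 component; it is not a cut vertex. No other vertex is a cut vertex either.

1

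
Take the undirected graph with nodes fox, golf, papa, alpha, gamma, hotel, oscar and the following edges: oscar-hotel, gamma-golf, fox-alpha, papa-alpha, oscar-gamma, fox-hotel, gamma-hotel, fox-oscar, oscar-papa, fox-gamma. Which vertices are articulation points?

Removing gamma increases the component count from 1 to 2, so gamma is a cut vertex.
By contrast removing fox leaves 1 component; it is not a cut vertex. No other vertex is a cut vertex either.

gamma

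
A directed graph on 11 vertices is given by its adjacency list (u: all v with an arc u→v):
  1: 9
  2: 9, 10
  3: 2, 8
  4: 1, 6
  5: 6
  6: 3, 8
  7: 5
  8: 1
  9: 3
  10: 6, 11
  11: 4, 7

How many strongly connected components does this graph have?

{1, 2, 3, 4, 5, 6, 7, 8, 9, 10, 11} are all mutually reachable — one SCC of size 11.
That gives 1 strongly connected component.

1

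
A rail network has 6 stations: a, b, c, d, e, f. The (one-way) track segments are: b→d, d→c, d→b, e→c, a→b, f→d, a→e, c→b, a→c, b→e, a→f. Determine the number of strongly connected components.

{b, c, d, e} are all mutually reachable — one SCC of size 4.
{f} is an SCC by itself.
{a} is an SCC by itself.
That gives 3 strongly connected components.

3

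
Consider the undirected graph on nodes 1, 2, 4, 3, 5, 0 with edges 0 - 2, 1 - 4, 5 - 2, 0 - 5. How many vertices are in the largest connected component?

3

3 is isolated — a component by itself.
Starting from 1 we can reach 1, 4. That is one component of size 2.
Starting from 0 we can reach 0, 2, 5. That is one component of size 3.
The largest has 3 vertices.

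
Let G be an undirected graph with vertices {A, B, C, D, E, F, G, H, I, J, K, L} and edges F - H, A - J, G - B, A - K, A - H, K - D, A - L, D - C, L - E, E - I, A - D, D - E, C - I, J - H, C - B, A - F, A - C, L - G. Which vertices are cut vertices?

A

Removing A increases the component count from 1 to 2, so A is a cut vertex.
By contrast removing C leaves 1 component; it is not a cut vertex. No other vertex is a cut vertex either.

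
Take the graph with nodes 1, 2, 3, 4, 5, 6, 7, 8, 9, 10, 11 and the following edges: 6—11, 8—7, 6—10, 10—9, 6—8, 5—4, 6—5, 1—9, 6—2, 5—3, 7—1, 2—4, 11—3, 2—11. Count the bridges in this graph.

The edges on the cycle 6-2-4-5-6 are not bridges since each lies on that cycle.
Every edge lies on some cycle, so there are no bridges.

0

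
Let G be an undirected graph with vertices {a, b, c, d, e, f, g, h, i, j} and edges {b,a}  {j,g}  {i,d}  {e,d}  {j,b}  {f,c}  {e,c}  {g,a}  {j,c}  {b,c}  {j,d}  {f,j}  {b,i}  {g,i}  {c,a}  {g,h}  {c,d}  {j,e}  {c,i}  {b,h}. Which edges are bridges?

none

The edges on the cycle j-e-d-i-b-j are not bridges since each lies on that cycle.
Every edge lies on some cycle, so there are no bridges.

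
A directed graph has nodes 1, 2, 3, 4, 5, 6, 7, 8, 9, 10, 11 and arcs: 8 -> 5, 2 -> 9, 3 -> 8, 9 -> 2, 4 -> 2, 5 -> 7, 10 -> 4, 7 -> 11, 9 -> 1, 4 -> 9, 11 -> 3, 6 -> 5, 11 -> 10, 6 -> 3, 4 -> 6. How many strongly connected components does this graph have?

3

{3, 4, 5, 6, 7, 8, 10, 11} are all mutually reachable — one SCC of size 8.
{2, 9} are all mutually reachable — one SCC of size 2.
{1} is an SCC by itself.
That gives 3 strongly connected components.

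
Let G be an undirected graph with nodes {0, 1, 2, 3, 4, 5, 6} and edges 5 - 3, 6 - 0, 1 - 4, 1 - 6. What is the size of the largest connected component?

4

2 is isolated — a component by itself.
Starting from 3 we can reach 3, 5. That is one component of size 2.
Starting from 0 we can reach 0, 1, 4, 6. That is one component of size 4.
The largest has 4 vertices.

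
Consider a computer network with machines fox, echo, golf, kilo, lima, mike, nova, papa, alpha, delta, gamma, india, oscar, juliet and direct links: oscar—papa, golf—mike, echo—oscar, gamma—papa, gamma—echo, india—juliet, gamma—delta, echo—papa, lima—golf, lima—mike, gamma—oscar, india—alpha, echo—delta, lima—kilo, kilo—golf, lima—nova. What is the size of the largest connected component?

5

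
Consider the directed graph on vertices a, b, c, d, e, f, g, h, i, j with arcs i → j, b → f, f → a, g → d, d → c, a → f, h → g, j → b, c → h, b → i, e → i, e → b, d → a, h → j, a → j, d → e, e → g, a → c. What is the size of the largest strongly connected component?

{a, b, c, d, e, f, g, h, i, j} are all mutually reachable — one SCC of size 10.
The largest has 10 vertices.

10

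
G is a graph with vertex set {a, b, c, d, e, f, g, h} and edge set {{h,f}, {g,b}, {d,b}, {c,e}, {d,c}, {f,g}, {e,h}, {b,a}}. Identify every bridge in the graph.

The edges on the cycle d-c-e-h-f-g-b-d are not bridges since each lies on that cycle.
But removing b - a disconnects b from a — this is a bridge.

a-b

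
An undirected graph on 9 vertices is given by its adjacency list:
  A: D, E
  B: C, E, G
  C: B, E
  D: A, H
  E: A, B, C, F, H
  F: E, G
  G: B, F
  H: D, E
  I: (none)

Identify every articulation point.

E

Removing E increases the component count from 2 to 3, so E is a cut vertex.
By contrast removing G leaves 2 components; it is not a cut vertex. No other vertex is a cut vertex either.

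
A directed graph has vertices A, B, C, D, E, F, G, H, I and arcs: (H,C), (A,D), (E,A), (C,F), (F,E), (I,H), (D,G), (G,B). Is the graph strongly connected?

No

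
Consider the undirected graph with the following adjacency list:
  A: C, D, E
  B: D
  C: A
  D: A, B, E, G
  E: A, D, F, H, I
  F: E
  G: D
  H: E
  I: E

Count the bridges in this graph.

6

The edges on the cycle A-E-D-A are not bridges since each lies on that cycle.
But removing E-F disconnects E from F; removing A-C disconnects A from C; removing D-G disconnects D from G; removing H-E disconnects H from E — these are bridges.
In total 6 edges are bridges.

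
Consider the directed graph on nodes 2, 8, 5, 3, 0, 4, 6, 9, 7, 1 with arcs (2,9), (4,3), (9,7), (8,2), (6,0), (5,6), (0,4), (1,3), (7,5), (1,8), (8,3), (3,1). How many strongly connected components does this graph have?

{0, 1, 2, 3, 4, 5, 6, 7, 8, 9} are all mutually reachable — one SCC of size 10.
That gives 1 strongly connected component.

1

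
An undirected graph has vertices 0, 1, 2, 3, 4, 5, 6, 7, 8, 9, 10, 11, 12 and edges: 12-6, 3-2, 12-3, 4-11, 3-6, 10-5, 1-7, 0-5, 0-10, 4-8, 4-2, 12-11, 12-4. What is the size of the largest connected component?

7

9 is isolated — a component by itself.
Starting from 1 we can reach 1, 7. That is one component of size 2.
Starting from 0 we can reach 0, 5, 10. That is one component of size 3.
Starting from 2 we can reach 2, 3, 4, 6, 8, 11, 12. That is one component of size 7.
The largest has 7 vertices.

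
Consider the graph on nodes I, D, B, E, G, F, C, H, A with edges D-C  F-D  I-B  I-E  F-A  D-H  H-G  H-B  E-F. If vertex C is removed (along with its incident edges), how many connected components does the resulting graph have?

1

With C gone, the remaining components are: {A, B, D, E, F, G, H, I}.
That is 1 component.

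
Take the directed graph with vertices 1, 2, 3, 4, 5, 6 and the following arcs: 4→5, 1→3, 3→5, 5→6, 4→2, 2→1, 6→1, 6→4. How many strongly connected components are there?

{1, 2, 3, 4, 5, 6} are all mutually reachable — one SCC of size 6.
That gives 1 strongly connected component.

1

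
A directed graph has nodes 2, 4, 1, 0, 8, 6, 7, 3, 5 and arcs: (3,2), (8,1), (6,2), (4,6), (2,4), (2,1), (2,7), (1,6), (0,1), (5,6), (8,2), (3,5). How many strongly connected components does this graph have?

6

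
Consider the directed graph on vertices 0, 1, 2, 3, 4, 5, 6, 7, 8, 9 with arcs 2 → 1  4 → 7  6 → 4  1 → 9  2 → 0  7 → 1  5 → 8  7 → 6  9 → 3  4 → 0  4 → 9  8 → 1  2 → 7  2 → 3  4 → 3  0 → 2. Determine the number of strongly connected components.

6

{0, 2, 4, 6, 7} are all mutually reachable — one SCC of size 5.
{1} is an SCC by itself.
{5} is an SCC by itself.
{8} is an SCC by itself.
{3} is an SCC by itself.
(and 1 more singleton SCC)
That gives 6 strongly connected components.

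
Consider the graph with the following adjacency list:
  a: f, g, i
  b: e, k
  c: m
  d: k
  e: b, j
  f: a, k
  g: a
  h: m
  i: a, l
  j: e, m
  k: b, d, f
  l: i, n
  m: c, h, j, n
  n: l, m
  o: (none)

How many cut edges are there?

The edges on the cycle a-f-k-b-e-j-m-n-l-i-a are not bridges since each lies on that cycle.
But removing c-m disconnects c from m; removing h-m disconnects h from m; removing a-g disconnects a from g; removing k-d disconnects k from d — these are bridges.
That makes 4 bridges.

4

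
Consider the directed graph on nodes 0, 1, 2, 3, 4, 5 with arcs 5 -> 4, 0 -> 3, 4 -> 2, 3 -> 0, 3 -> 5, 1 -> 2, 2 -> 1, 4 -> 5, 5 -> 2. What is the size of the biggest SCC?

{0, 3} are all mutually reachable — one SCC of size 2.
{1, 2} are all mutually reachable — one SCC of size 2.
{4, 5} are all mutually reachable — one SCC of size 2.
The largest has 2 vertices.

2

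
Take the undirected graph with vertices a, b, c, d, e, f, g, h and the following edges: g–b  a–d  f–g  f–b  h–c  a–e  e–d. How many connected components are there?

Starting from c we can reach c, h. That is one component of size 2.
Starting from b we can reach b, f, g. That is one component of size 3.
Starting from a we can reach a, d, e. That is one component of size 3.
Total: 3 components.

3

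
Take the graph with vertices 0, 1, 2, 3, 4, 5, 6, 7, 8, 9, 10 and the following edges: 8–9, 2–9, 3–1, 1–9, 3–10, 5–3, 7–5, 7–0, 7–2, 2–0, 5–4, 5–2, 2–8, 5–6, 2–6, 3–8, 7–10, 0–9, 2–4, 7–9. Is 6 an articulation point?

Deleting 6 leaves 1 component (was 1) (its neighbors 2, 5 remain connected to each other), so 6 is not a cut vertex.

No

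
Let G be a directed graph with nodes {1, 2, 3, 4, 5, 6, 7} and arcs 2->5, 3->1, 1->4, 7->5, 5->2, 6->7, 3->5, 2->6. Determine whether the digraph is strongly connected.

No

There is no directed path from 6 to 4, so the graph is not strongly connected.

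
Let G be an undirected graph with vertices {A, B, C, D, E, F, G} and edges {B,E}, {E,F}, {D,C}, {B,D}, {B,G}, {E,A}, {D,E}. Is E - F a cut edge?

Yes

Removing E - F leaves no path between E and F: the component count goes from 1 to 2. So it is a bridge.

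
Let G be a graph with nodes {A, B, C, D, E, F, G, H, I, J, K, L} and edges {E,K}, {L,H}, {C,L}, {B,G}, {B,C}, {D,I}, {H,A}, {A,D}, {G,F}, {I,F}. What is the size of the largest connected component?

J is isolated — a component by itself.
Starting from E we can reach E, K. That is one component of size 2.
Starting from A we can reach A, B, C, D, F, G, H, I, L. That is one component of size 9.
The largest has 9 vertices.

9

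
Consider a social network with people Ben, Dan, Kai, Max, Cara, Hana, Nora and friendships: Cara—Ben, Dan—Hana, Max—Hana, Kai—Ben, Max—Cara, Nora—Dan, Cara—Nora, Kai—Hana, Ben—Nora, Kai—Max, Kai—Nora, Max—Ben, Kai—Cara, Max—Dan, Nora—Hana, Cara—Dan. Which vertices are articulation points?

Removing Kai, for instance, still leaves 1 component. No single vertex removal increases the component count — the graph has no articulation points.

none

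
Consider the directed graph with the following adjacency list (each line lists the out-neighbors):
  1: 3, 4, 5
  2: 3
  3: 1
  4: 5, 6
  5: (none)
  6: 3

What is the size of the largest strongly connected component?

4

{1, 3, 4, 6} are all mutually reachable — one SCC of size 4.
{2} is an SCC by itself.
{5} is an SCC by itself.
The largest has 4 vertices.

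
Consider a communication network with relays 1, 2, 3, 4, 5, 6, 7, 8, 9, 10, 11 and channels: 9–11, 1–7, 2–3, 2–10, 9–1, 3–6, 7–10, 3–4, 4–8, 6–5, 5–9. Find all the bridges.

The edges on the cycle 2-3-6-5-9-1-7-10-2 are not bridges since each lies on that cycle.
But removing 11–9 disconnects 11 from 9; removing 4–3 disconnects 4 from 3; removing 4–8 disconnects 4 from 8 — these are bridges.

11-9, 3-4, 4-8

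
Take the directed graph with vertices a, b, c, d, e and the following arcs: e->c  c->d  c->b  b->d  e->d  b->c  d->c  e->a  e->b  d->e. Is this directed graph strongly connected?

No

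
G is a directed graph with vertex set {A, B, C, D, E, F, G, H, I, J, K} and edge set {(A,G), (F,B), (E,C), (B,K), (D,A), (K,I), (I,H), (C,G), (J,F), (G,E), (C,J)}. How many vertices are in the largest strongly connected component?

{C, E, G} are all mutually reachable — one SCC of size 3.
{B} is an SCC by itself.
{D} is an SCC by itself.
{H} is an SCC by itself.
{I} is an SCC by itself.
(and 4 more singleton SCCs)
The largest has 3 vertices.

3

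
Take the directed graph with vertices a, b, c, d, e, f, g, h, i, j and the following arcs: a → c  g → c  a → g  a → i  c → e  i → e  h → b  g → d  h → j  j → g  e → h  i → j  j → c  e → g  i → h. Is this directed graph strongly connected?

There is no directed path from b to f, so the graph is not strongly connected.

No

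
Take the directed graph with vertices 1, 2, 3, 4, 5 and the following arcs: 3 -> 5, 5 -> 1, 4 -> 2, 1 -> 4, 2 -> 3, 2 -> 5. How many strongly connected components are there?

1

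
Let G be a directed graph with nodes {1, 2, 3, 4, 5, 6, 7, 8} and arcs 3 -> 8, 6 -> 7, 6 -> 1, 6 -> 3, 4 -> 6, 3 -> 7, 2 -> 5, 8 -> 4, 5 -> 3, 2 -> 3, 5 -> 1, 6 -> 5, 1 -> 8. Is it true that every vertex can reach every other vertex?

There is no directed path from 6 to 2, so the graph is not strongly connected.

No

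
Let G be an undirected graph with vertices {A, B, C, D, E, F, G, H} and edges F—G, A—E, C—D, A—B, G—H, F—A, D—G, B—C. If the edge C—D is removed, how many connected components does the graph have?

C and D are still connected via C-B-A-F-G-D, so the component count stays at 1.

1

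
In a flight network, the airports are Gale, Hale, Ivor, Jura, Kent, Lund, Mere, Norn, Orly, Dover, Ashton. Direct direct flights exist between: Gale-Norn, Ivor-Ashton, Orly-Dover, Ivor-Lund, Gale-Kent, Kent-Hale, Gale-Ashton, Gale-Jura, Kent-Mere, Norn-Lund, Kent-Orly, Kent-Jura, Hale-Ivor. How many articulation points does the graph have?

Removing Kent increases the component count from 1 to 3, so Kent is a cut vertex.
Removing Orly increases the component count from 1 to 2, so Orly is a cut vertex.
By contrast removing Ivor leaves 1 component; it is not a cut vertex. No other vertex is a cut vertex either.

2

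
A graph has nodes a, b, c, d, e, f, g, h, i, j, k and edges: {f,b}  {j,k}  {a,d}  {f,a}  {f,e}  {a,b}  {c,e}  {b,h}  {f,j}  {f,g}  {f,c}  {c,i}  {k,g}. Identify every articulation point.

a, b, c, f

Removing a increases the component count from 1 to 2, so a is a cut vertex.
Removing b increases the component count from 1 to 2, so b is a cut vertex.
Removing c increases the component count from 1 to 2, so c is a cut vertex.
Likewise f is a cut vertex.
By contrast removing i leaves 1 component; it is not a cut vertex. No other vertex is a cut vertex either.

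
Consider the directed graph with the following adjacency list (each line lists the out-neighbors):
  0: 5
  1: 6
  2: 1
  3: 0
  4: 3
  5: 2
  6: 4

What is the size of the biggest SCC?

{0, 1, 2, 3, 4, 5, 6} are all mutually reachable — one SCC of size 7.
The largest has 7 vertices.

7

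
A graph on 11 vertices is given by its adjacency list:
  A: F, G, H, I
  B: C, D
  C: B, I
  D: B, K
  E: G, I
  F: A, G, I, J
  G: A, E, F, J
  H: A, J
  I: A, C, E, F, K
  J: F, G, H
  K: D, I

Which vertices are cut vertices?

Removing I increases the component count from 1 to 2, so I is a cut vertex.
By contrast removing E leaves 1 component; it is not a cut vertex. No other vertex is a cut vertex either.

I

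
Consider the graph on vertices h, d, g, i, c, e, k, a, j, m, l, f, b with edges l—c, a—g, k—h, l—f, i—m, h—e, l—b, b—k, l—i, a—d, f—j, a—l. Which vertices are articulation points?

Removing a increases the component count from 1 to 3, so a is a cut vertex.
Removing b increases the component count from 1 to 2, so b is a cut vertex.
Removing f increases the component count from 1 to 2, so f is a cut vertex.
Likewise h, i, k, l are cut vertices.
By contrast removing e leaves 1 component; it is not a cut vertex. No other vertex is a cut vertex either.

a, b, f, h, i, k, l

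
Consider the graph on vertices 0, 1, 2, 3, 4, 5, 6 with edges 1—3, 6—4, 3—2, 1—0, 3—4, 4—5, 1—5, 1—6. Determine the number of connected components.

1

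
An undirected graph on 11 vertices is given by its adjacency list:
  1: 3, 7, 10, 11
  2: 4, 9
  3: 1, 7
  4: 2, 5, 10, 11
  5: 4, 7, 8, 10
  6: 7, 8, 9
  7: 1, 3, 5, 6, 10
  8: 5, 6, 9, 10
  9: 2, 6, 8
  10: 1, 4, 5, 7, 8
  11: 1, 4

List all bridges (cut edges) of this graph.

The edges on the cycle 10-1-3-7-5-4-10 are not bridges since each lies on that cycle.
Every edge lies on some cycle, so there are no bridges.

none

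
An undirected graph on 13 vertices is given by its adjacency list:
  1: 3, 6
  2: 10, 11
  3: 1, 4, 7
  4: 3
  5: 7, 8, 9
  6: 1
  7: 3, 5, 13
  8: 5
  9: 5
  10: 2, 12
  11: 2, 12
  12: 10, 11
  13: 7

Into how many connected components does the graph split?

Starting from 2 we can reach 2, 10, 11, 12. That is one component of size 4.
Starting from 1 we can reach 1, 3, 4, 5, 6, 7, 8, 9, 13. That is one component of size 9.
Total: 2 components.

2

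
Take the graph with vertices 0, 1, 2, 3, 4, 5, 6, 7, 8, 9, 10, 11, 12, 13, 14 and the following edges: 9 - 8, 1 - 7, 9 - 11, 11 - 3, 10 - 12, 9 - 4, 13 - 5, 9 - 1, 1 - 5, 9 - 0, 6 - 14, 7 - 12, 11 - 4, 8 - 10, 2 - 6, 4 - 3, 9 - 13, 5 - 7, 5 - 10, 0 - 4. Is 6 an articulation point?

Yes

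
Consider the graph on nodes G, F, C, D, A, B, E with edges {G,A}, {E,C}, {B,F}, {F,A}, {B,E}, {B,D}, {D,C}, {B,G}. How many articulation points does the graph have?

Removing B increases the component count from 1 to 2, so B is a cut vertex.
By contrast removing C leaves 1 component; it is not a cut vertex. No other vertex is a cut vertex either.

1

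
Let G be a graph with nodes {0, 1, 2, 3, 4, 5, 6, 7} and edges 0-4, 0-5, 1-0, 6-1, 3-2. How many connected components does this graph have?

7 is isolated — a component by itself.
Starting from 2 we can reach 2, 3. That is one component of size 2.
Starting from 0 we can reach 0, 1, 4, 5, 6. That is one component of size 5.
Total: 3 components.

3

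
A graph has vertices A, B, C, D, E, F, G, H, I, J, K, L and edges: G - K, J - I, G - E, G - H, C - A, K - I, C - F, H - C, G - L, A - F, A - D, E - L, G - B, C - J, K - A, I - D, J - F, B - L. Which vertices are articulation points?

Removing G increases the component count from 1 to 2, so G is a cut vertex.
By contrast removing F leaves 1 component; it is not a cut vertex. No other vertex is a cut vertex either.

G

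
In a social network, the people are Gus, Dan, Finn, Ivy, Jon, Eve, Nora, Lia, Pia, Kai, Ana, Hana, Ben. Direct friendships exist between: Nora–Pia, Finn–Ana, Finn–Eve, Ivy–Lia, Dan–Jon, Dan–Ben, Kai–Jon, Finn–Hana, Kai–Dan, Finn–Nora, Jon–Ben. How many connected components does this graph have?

4

Gus is isolated — a component by itself.
Starting from Ivy we can reach Ivy, Lia. That is one component of size 2.
Starting from Ben we can reach Ben, Dan, Jon, Kai. That is one component of size 4.
Starting from Ana we can reach Ana, Eve, Pia, Finn, Hana, Nora. That is one component of size 6.
Total: 4 components.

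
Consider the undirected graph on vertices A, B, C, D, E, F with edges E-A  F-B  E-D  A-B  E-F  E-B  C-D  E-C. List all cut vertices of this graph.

E

Removing E increases the component count from 1 to 2, so E is a cut vertex.
By contrast removing A leaves 1 component; it is not a cut vertex. No other vertex is a cut vertex either.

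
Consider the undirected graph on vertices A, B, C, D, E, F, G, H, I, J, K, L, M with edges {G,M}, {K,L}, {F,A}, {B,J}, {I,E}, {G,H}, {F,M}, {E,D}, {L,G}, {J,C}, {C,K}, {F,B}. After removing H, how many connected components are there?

With H gone, the remaining components are: {D, E, I}; {A, B, C, F, G, J, K, L, M}.
That is 2 components.

2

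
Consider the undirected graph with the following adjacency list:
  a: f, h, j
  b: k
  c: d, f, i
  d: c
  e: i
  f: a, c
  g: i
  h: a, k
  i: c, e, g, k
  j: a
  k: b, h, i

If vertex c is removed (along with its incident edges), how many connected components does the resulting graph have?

With c gone, the remaining components are: {d}; {a, b, e, f, g, h, i, j, k}.
That is 2 components.

2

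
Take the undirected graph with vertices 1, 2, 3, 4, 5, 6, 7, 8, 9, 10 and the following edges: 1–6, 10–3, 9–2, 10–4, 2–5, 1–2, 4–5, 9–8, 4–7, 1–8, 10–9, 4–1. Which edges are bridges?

The edges on the cycle 10-9-8-1-4-10 are not bridges since each lies on that cycle.
But removing 4–7 disconnects 4 from 7; removing 1–6 disconnects 1 from 6; removing 10–3 disconnects 10 from 3 — these are bridges.

1-6, 10-3, 4-7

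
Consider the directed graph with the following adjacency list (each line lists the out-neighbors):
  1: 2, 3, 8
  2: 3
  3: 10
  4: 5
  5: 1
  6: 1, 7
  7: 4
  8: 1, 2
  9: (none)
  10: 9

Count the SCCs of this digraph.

9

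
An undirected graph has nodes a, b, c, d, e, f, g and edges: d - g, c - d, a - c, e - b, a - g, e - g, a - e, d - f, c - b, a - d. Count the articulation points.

1

Removing d increases the component count from 1 to 2, so d is a cut vertex.
By contrast removing e leaves 1 component; it is not a cut vertex. No other vertex is a cut vertex either.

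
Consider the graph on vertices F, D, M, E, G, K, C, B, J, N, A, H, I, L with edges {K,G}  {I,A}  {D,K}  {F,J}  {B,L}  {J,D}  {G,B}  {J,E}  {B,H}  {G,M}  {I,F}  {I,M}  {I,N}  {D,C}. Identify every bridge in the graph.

The edges on the cycle I-F-J-D-K-G-M-I are not bridges since each lies on that cycle.
But removing E - J disconnects E from J; removing B - H disconnects B from H; removing B - L disconnects B from L; removing I - N disconnects I from N — these are bridges.
In total 7 edges are bridges.

A-I, B-G, B-H, B-L, C-D, E-J, I-N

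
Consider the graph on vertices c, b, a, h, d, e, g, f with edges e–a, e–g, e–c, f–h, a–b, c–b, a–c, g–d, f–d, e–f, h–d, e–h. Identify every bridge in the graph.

none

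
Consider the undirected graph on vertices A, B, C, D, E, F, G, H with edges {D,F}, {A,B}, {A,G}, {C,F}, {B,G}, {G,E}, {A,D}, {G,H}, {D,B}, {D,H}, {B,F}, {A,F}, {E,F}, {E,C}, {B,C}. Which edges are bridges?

The edges on the cycle A-D-F-B-A are not bridges since each lies on that cycle.
Every edge lies on some cycle, so there are no bridges.

none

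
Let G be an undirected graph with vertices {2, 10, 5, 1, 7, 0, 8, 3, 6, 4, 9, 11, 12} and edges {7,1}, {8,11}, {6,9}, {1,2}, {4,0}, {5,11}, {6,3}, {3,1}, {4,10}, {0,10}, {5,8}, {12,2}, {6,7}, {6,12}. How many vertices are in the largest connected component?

7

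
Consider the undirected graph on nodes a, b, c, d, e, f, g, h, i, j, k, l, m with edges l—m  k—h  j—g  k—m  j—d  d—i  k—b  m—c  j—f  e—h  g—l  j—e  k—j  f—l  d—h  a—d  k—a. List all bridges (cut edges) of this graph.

b-k, c-m, d-i

The edges on the cycle j-e-h-d-j are not bridges since each lies on that cycle.
But removing m—c disconnects m from c; removing k—b disconnects k from b; removing d—i disconnects d from i — these are bridges.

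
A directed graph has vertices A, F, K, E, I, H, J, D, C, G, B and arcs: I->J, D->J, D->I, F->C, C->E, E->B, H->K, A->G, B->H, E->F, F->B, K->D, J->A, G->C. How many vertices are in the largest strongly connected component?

11

{A, B, C, D, E, F, G, H, I, J, K} are all mutually reachable — one SCC of size 11.
The largest has 11 vertices.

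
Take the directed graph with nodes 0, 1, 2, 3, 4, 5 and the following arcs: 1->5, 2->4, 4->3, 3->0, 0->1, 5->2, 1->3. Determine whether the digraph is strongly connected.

From 3 we can reach every vertex (0, 1, 2, 3, 4, 5), and every vertex can reach 3 (0, 1, 2, 3, 4, 5). So the whole graph is one strongly connected component.

Yes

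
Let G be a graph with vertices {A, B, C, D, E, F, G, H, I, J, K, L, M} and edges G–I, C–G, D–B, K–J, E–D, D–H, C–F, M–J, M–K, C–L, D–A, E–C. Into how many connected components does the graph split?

2

Starting from J we can reach J, K, M. That is one component of size 3.
Starting from A we can reach A, B, C, D, E, F, G, H, I, L. That is one component of size 10.
Total: 2 components.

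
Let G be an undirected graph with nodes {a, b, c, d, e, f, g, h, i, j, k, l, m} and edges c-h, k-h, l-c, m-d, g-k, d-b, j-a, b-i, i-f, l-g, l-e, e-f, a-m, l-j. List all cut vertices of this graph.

Removing l increases the component count from 1 to 2, so l is a cut vertex.
By contrast removing i leaves 1 component; it is not a cut vertex. No other vertex is a cut vertex either.

l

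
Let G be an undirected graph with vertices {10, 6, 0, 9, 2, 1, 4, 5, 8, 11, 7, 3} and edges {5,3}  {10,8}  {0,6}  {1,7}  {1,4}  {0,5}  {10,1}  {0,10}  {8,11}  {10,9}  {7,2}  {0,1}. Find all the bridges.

The edges on the cycle 0-10-1-0 are not bridges since each lies on that cycle.
But removing 11—8 disconnects 11 from 8; removing 1—7 disconnects 1 from 7; removing 10—9 disconnects 10 from 9; removing 3—5 disconnects 3 from 5 — these are bridges.
In total 9 edges are bridges.

0-5, 0-6, 1-4, 1-7, 10-8, 10-9, 11-8, 2-7, 3-5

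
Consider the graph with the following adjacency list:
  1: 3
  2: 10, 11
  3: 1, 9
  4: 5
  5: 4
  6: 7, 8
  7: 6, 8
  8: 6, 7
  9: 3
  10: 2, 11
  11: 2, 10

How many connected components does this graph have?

4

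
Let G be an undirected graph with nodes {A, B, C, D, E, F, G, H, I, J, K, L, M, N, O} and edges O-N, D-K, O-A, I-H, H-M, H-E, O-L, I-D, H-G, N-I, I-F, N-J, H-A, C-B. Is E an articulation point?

No

Deleting E leaves 2 components (was 2), so E is not a cut vertex.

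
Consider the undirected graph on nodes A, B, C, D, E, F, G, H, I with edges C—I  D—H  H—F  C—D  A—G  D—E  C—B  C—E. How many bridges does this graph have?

5

The edges on the cycle C-D-E-C are not bridges since each lies on that cycle.
But removing I—C disconnects I from C; removing F—H disconnects F from H; removing B—C disconnects B from C; removing G—A disconnects G from A — these are bridges.
In total 5 edges are bridges.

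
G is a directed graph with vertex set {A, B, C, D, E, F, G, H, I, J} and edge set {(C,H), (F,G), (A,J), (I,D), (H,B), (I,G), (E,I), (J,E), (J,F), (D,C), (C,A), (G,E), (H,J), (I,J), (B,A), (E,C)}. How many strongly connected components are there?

1

{A, B, C, D, E, F, G, H, I, J} are all mutually reachable — one SCC of size 10.
That gives 1 strongly connected component.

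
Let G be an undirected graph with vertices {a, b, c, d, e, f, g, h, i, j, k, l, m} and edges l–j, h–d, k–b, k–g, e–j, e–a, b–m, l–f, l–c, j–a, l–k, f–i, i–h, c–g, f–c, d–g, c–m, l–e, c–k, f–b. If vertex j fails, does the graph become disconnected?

Deleting j leaves 1 component (was 1) (its neighbors a, e, l remain connected to each other), so j is not a cut vertex.

No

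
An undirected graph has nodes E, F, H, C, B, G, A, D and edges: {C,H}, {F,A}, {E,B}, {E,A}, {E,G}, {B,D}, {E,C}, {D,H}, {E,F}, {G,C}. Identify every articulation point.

Removing E increases the component count from 1 to 2, so E is a cut vertex.
By contrast removing F leaves 1 component; it is not a cut vertex. No other vertex is a cut vertex either.

E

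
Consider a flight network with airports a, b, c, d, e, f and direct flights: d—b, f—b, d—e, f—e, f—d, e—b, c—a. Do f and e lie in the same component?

Yes

From f we can reach b, d, e, f, which includes e.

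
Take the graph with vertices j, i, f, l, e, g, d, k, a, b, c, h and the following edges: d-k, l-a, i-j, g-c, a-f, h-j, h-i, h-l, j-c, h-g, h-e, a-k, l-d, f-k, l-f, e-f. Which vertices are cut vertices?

h

Removing h increases the component count from 2 to 3, so h is a cut vertex.
By contrast removing i leaves 2 components; it is not a cut vertex. No other vertex is a cut vertex either.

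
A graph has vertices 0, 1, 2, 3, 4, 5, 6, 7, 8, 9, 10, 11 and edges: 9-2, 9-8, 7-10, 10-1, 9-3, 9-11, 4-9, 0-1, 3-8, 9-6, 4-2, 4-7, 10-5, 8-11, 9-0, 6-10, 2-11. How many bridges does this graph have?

The edges on the cycle 9-6-10-1-0-9 are not bridges since each lies on that cycle.
But removing 5-10 disconnects 5 from 10 — this is a bridge.

1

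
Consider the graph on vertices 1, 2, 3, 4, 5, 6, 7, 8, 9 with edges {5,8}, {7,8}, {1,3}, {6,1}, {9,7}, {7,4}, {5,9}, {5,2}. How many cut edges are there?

The edges on the cycle 5-9-7-8-5 are not bridges since each lies on that cycle.
But removing 6 - 1 disconnects 6 from 1; removing 7 - 4 disconnects 7 from 4; removing 3 - 1 disconnects 3 from 1; removing 5 - 2 disconnects 5 from 2 — these are bridges.
That makes 4 bridges.

4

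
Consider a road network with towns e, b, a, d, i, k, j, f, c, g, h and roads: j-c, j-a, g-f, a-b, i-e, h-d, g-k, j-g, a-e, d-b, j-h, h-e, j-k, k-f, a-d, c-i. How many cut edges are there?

0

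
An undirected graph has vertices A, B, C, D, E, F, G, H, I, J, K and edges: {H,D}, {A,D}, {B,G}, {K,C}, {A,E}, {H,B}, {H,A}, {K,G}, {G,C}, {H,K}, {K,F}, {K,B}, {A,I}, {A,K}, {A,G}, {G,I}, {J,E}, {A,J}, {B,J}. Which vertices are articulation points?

K

Removing K increases the component count from 1 to 2, so K is a cut vertex.
By contrast removing A leaves 1 component; it is not a cut vertex. No other vertex is a cut vertex either.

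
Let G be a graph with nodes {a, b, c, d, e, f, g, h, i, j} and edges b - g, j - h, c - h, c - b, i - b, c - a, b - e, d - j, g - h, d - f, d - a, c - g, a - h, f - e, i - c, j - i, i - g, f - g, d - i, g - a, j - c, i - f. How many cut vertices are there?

0

Removing b, for instance, still leaves 1 component. No single vertex removal increases the component count — the graph has no articulation points.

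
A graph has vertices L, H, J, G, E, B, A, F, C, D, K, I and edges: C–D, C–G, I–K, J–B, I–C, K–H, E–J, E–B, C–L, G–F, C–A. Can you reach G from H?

Yes

From H we can reach A, C, D, F, G, H, I, K, L, which includes G.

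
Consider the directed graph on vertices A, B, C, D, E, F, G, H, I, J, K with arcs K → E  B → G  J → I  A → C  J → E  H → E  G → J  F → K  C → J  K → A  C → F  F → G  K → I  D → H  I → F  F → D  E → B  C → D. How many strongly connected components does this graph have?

1

{A, B, C, D, E, F, G, H, I, J, K} are all mutually reachable — one SCC of size 11.
That gives 1 strongly connected component.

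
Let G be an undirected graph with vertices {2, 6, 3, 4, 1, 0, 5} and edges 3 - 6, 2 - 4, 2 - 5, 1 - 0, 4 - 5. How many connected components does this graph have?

3

Starting from 0 we can reach 0, 1. That is one component of size 2.
Starting from 3 we can reach 3, 6. That is one component of size 2.
Starting from 2 we can reach 2, 4, 5. That is one component of size 3.
Total: 3 components.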